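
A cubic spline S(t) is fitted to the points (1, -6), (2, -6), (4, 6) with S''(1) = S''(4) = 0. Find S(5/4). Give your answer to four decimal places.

Let σ_i = S''(x_i). Step sizes h_i = 1, 2; slopes of the chords Δ_i = (y_(i+1) - y_i)/h_i = 0, 6.
  1·σ_0 + 6·σ_1 + 2·σ_2 = 6(Δ_1 - Δ_0) = 36
Natural end conditions: σ_0 = σ_2 = 0.
Hence σ_0 = 0, σ_1 = 6, σ_2 = 0.
On [1, 2], S(t) = -6 - 1·(t - 1) + 0·(t - 1)² + 1·(t - 1)³.
With (t - 1) = 1/4: S(5/4) = -399/64.

-6.2344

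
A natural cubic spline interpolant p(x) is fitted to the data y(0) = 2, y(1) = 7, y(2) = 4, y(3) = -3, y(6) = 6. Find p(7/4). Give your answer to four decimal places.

Put M_i = p'' at the i-th knot. Here h = (1, 1, 1, 3) and Δ = (5, -3, -7, 3), so the interior equations h_(i-1)·M_(i-1) + 2(h_(i-1)+h_i)·M_i + h_i·M_(i+1) = 6(Δ_i − Δ_(i-1)) read
  1·M_0 + 4·M_1 + 1·M_2 = 6(Δ_1 - Δ_0) = -48
  1·M_1 + 4·M_2 + 1·M_3 = 6(Δ_2 - Δ_1) = -24
  1·M_2 + 8·M_3 + 3·M_4 = 6(Δ_3 - Δ_2) = 60
Natural end conditions: M_0 = M_4 = 0.
Solving: M_0 = 0, M_1 = -309/29, M_2 = -156/29, M_3 = 237/29, M_4 = 0.
On [1, 2], p(x) = 7 + 42/29·(x - 1) - 309/58·(x - 1)² + 51/58·(x - 1)³.
With (x - 1) = 3/4: p(7/4) = 20269/3712.

5.4604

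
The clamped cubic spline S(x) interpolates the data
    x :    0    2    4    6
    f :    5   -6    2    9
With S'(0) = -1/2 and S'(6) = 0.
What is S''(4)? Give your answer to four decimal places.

-2.0333

Put σ_i = S'' at the i-th knot. Here h = (2, 2, 2) and Δ = (-11/2, 4, 7/2), so the interior equations h_(i-1)·σ_(i-1) + 2(h_(i-1)+h_i)·σ_i + h_i·σ_(i+1) = 6(Δ_i − Δ_(i-1)) read
  2·σ_0 + 8·σ_1 + 2·σ_2 = 6(Δ_1 - Δ_0) = 57
  2·σ_1 + 8·σ_2 + 2·σ_3 = 6(Δ_2 - Δ_1) = -3
Clamped end conditions give two more equations: 2h_0·σ_0 + h_0·σ_1 = 6(Δ_0 - S'(0)) = -30 and h_2·σ_2 + 2h_2·σ_3 = 6(S'(6) - Δ_2) = -21.
Hence σ_0 = -194/15, σ_1 = 163/15, σ_2 = -61/30, σ_3 = -127/30.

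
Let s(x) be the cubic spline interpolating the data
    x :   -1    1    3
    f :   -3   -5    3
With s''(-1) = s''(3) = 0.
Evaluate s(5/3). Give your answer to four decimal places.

-3.2593

Let M_i = s''(x_i). Step sizes h_i = 2, 2; slopes of the chords Δ_i = (y_(i+1) - y_i)/h_i = -1, 4.
  2·M_0 + 8·M_1 + 2·M_2 = 6(Δ_1 - Δ_0) = 30
Natural end conditions: M_0 = M_2 = 0.
Solving: M_0 = 0, M_1 = 15/4, M_2 = 0.
On [1, 3], s(x) = -5 + 3/2·(x - 1) + 15/8·(x - 1)² - 5/16·(x - 1)³.
With (x - 1) = 2/3: s(5/3) = -88/27.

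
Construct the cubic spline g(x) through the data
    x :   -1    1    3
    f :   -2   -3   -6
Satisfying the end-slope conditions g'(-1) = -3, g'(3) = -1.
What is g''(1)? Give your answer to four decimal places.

-2.5000

With M_i denoting the second derivative at x_i, h_i = 2, 2, and Δ_i = (y_(i+1) − y_i)/h_i = -1/2, -3/2:
  2·M_0 + 8·M_1 + 2·M_2 = 6(Δ_1 - Δ_0) = -6
Clamped end conditions give two more equations: 2h_0·M_0 + h_0·M_1 = 6(Δ_0 - g'(-1)) = 15 and h_1·M_1 + 2h_1·M_2 = 6(g'(3) - Δ_1) = 3.
Solving: M_0 = 5, M_1 = -5/2, M_2 = 2.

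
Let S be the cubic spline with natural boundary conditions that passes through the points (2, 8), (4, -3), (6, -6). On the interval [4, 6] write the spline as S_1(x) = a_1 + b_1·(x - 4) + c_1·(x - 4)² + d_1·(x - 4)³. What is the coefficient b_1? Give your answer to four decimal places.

-3.5000

Write m_i for S''(x_i). With h_i = 2, 2 and divided differences Δ_i = -11/2, -3/2, the continuity of S' gives the tridiagonal system
  2·m_0 + 8·m_1 + 2·m_2 = 6(Δ_1 - Δ_0) = 24
Natural end conditions: m_0 = m_2 = 0.
Solving the tridiagonal system: m_0 = 0, m_1 = 3, m_2 = 0.
On [4, 6], with S_1(x) = a_1 + b_1·(x - 4) + c_1·(x - 4)² + d_1·(x - 4)³: c_1 = m_1/2 = 3/2, d_1 = (m_2 - m_1)/(6h_1) = -1/4, b_1 = Δ_1 - h_1(2m_1 + m_2)/6 = -7/2.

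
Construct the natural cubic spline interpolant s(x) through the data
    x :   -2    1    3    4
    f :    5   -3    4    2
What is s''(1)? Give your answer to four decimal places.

5.1429

Write σ_i for s''(x_i). With h_i = 3, 2, 1 and divided differences Δ_i = -8/3, 7/2, -2, the continuity of s' gives the tridiagonal system
  3·σ_0 + 10·σ_1 + 2·σ_2 = 6(Δ_1 - Δ_0) = 37
  2·σ_1 + 6·σ_2 + 1·σ_3 = 6(Δ_2 - Δ_1) = -33
Natural end conditions: σ_0 = σ_3 = 0.
Solving: σ_0 = 0, σ_1 = 36/7, σ_2 = -101/14, σ_3 = 0.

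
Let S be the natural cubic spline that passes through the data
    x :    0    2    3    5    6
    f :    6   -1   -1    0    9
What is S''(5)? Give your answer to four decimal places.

Write σ_i for S''(x_i). With h_i = 2, 1, 2, 1 and divided differences Δ_i = -7/2, 0, 1/2, 9, the continuity of S' gives the tridiagonal system
  2·σ_0 + 6·σ_1 + 1·σ_2 = 6(Δ_1 - Δ_0) = 21
  1·σ_1 + 6·σ_2 + 2·σ_3 = 6(Δ_2 - Δ_1) = 3
  2·σ_2 + 6·σ_3 + 1·σ_4 = 6(Δ_3 - Δ_2) = 51
Natural end conditions: σ_0 = σ_4 = 0.
Solving the tridiagonal system: σ_0 = 0, σ_1 = 126/31, σ_2 = -105/31, σ_3 = 597/62, σ_4 = 0.

9.6290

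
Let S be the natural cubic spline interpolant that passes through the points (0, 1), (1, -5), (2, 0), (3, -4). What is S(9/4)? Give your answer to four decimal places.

Put m_i = S'' at the i-th knot. Here h = (1, 1, 1) and Δ = (-6, 5, -4), so the interior equations h_(i-1)·m_(i-1) + 2(h_(i-1)+h_i)·m_i + h_i·m_(i+1) = 6(Δ_i − Δ_(i-1)) read
  1·m_0 + 4·m_1 + 1·m_2 = 6(Δ_1 - Δ_0) = 66
  1·m_1 + 4·m_2 + 1·m_3 = 6(Δ_2 - Δ_1) = -54
Natural end conditions: m_0 = m_3 = 0.
Solving: m_0 = 0, m_1 = 106/5, m_2 = -94/5, m_3 = 0.
On [2, 3], S(t) = 0 + 34/15·(t - 2) - 47/5·(t - 2)² + 47/15·(t - 2)³.
With (t - 2) = 1/4: S(9/4) = 9/320.

0.0281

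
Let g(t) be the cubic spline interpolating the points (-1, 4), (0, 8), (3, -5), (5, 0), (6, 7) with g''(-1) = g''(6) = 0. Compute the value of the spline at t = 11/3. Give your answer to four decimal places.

Write σ_i for g''(x_i). With h_i = 1, 3, 2, 1 and divided differences Δ_i = 4, -13/3, 5/2, 7, the continuity of g' gives the tridiagonal system
  1·σ_0 + 8·σ_1 + 3·σ_2 = 6(Δ_1 - Δ_0) = -50
  3·σ_1 + 10·σ_2 + 2·σ_3 = 6(Δ_2 - Δ_1) = 41
  2·σ_2 + 6·σ_3 + 1·σ_4 = 6(Δ_3 - Δ_2) = 27
Natural end conditions: σ_0 = σ_4 = 0.
Solving the tridiagonal system: σ_0 = 0, σ_1 = -1688/197, σ_2 = 1218/197, σ_3 = 961/394, σ_4 = 0.
On [3, 5], g(t) = -5 - 1439/591·(t - 3) + 609/197·(t - 3)² - 1475/4728·(t - 3)³.
With (t - 3) = 2/3: g(11/3) = -85238/15957.

-5.3417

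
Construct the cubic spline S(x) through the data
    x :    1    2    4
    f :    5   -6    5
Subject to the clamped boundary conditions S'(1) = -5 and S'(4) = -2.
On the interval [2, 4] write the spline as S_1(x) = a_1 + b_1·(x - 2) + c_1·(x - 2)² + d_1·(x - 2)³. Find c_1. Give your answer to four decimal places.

Put m_i = S'' at the i-th knot. Here h = (1, 2) and Δ = (-11, 11/2), so the interior equations h_(i-1)·m_(i-1) + 2(h_(i-1)+h_i)·m_i + h_i·m_(i+1) = 6(Δ_i − Δ_(i-1)) read
  1·m_0 + 6·m_1 + 2·m_2 = 6(Δ_1 - Δ_0) = 99
Clamped end conditions give two more equations: 2h_0·m_0 + h_0·m_1 = 6(Δ_0 - S'(1)) = -36 and h_1·m_1 + 2h_1·m_2 = 6(S'(4) - Δ_1) = -45.
Forward elimination and back-substitution give m_0 = -67/2, m_1 = 31, m_2 = -107/4.
On [2, 4], with S_1(x) = a_1 + b_1·(x - 2) + c_1·(x - 2)² + d_1·(x - 2)³: c_1 = m_1/2 = 31/2, d_1 = (m_2 - m_1)/(6h_1) = -77/16, b_1 = Δ_1 - h_1(2m_1 + m_2)/6 = -25/4.

15.5000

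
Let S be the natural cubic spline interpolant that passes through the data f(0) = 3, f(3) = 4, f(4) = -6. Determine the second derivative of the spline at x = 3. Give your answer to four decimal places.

-7.7500

Put M_i = S'' at the i-th knot. Here h = (3, 1) and Δ = (1/3, -10), so the interior equations h_(i-1)·M_(i-1) + 2(h_(i-1)+h_i)·M_i + h_i·M_(i+1) = 6(Δ_i − Δ_(i-1)) read
  3·M_0 + 8·M_1 + 1·M_2 = 6(Δ_1 - Δ_0) = -62
Natural end conditions: M_0 = M_2 = 0.
Solving the tridiagonal system: M_0 = 0, M_1 = -31/4, M_2 = 0.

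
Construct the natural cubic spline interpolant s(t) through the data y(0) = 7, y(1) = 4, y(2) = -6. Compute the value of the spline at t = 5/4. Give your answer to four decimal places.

With m_i denoting the second derivative at x_i, h_i = 1, 1, and Δ_i = (y_(i+1) − y_i)/h_i = -3, -10:
  1·m_0 + 4·m_1 + 1·m_2 = 6(Δ_1 - Δ_0) = -42
Natural end conditions: m_0 = m_2 = 0.
Solving: m_0 = 0, m_1 = -21/2, m_2 = 0.
On [1, 2], s(t) = 4 - 13/2·(t - 1) - 21/4·(t - 1)² + 7/4·(t - 1)³.
With (t - 1) = 1/4: s(5/4) = 531/256.

2.0742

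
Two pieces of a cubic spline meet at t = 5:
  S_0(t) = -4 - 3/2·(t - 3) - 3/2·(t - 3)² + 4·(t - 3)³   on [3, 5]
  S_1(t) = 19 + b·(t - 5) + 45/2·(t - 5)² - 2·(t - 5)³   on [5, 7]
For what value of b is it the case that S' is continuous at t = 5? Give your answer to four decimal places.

40.5000

S_0'(t) = -3/2 - 3·(t - 3) + 12·(t - 3)², so S_0'(5) = 81/2. On the right, S_1'(5) = b, so b = 81/2.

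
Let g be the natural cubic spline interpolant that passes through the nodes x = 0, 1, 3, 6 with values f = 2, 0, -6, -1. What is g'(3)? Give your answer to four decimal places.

-1.5476

Put m_i = g'' at the i-th knot. Here h = (1, 2, 3) and Δ = (-2, -3, 5/3), so the interior equations h_(i-1)·m_(i-1) + 2(h_(i-1)+h_i)·m_i + h_i·m_(i+1) = 6(Δ_i − Δ_(i-1)) read
  1·m_0 + 6·m_1 + 2·m_2 = 6(Δ_1 - Δ_0) = -6
  2·m_1 + 10·m_2 + 3·m_3 = 6(Δ_2 - Δ_1) = 28
Natural end conditions: m_0 = m_3 = 0.
Forward elimination and back-substitution give m_0 = 0, m_1 = -29/14, m_2 = 45/14, m_3 = 0.
On [3, 6], g'(x) = b_2 + 2c_2·(x - 3) + 3d_2·(x - 3)² with b_2 = Δ_2 - h_2(2m_2 + m_3)/6 = -65/42, c_2 = m_2/2 = 45/28, d_2 = (m_3 - m_2)/(6h_2) = -5/28. So g'(3) = -65/42.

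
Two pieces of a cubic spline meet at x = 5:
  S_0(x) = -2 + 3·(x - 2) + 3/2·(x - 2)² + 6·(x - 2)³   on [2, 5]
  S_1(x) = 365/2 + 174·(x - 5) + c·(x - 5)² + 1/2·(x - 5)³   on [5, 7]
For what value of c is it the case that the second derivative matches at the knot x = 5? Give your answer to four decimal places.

S_0''(x) = 3 + 36·(x - 2), so S_0''(5) = 111. On the right, S_1''(5) = 2c, so c = 111/2.

55.5000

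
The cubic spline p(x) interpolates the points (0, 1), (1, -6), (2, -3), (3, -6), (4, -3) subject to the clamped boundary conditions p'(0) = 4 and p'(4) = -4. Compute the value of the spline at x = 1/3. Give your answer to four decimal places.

Put m_i = p'' at the i-th knot. Here h = (1, 1, 1, 1) and Δ = (-7, 3, -3, 3), so the interior equations h_(i-1)·m_(i-1) + 2(h_(i-1)+h_i)·m_i + h_i·m_(i+1) = 6(Δ_i − Δ_(i-1)) read
  1·m_0 + 4·m_1 + 1·m_2 = 6(Δ_1 - Δ_0) = 60
  1·m_1 + 4·m_2 + 1·m_3 = 6(Δ_2 - Δ_1) = -36
  1·m_2 + 4·m_3 + 1·m_4 = 6(Δ_3 - Δ_2) = 36
Clamped end conditions give two more equations: 2h_0·m_0 + h_0·m_1 = 6(Δ_0 - p'(0)) = -66 and h_3·m_3 + 2h_3·m_4 = 6(p'(4) - Δ_3) = -42.
Hence m_0 = -347/7, m_1 = 232/7, m_2 = -23, m_3 = 160/7, m_4 = -227/7.
On [0, 1], p(x) = 1 + 4·x - 347/14·x² + 193/14·x³.
With x = 1/3: p(1/3) = 17/189.

0.0899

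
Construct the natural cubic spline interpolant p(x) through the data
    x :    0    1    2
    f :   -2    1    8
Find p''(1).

6

Let M_i = p''(x_i). Step sizes h_i = 1, 1; slopes of the chords Δ_i = (y_(i+1) - y_i)/h_i = 3, 7.
  1·M_0 + 4·M_1 + 1·M_2 = 6(Δ_1 - Δ_0) = 24
Natural end conditions: M_0 = M_2 = 0.
Hence M_0 = 0, M_1 = 6, M_2 = 0.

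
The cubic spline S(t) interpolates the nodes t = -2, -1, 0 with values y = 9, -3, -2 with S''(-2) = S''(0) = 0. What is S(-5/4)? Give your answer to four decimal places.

-1.0664

Let M_i = S''(x_i). Step sizes h_i = 1, 1; slopes of the chords Δ_i = (y_(i+1) - y_i)/h_i = -12, 1.
  1·M_0 + 4·M_1 + 1·M_2 = 6(Δ_1 - Δ_0) = 78
Natural end conditions: M_0 = M_2 = 0.
Forward elimination and back-substitution give M_0 = 0, M_1 = 39/2, M_2 = 0.
On [-2, -1], S(t) = 9 - 61/4·(t + 2) + 0·(t + 2)² + 13/4·(t + 2)³.
With (t + 2) = 3/4: S(-5/4) = -273/256.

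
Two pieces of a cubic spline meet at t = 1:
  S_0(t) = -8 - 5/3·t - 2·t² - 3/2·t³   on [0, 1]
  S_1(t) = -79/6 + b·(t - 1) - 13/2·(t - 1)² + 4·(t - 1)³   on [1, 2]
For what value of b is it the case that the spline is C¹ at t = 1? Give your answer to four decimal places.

S_0'(t) = -5/3 - 4·t - 9/2·t², so S_0'(1) = -61/6. On the right, S_1'(1) = b, so b = -61/6.

-10.1667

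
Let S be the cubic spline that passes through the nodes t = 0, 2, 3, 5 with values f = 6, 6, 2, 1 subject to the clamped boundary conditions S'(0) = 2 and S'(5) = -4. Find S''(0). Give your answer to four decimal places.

Write m_i for S''(x_i). With h_i = 2, 1, 2 and divided differences Δ_i = 0, -4, -1/2, the continuity of S' gives the tridiagonal system
  2·m_0 + 6·m_1 + 1·m_2 = 6(Δ_1 - Δ_0) = -24
  1·m_1 + 6·m_2 + 2·m_3 = 6(Δ_2 - Δ_1) = 21
Clamped end conditions give two more equations: 2h_0·m_0 + h_0·m_1 = 6(Δ_0 - S'(0)) = -12 and h_2·m_2 + 2h_2·m_3 = 6(S'(5) - Δ_2) = -21.
Solving: m_0 = -15/32, m_1 = -81/16, m_2 = 117/16, m_3 = -285/32.

-0.4688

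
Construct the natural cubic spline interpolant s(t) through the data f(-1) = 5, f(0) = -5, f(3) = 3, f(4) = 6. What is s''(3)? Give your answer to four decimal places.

-3.8545

Put M_i = s'' at the i-th knot. Here h = (1, 3, 1) and Δ = (-10, 8/3, 3), so the interior equations h_(i-1)·M_(i-1) + 2(h_(i-1)+h_i)·M_i + h_i·M_(i+1) = 6(Δ_i − Δ_(i-1)) read
  1·M_0 + 8·M_1 + 3·M_2 = 6(Δ_1 - Δ_0) = 76
  3·M_1 + 8·M_2 + 1·M_3 = 6(Δ_2 - Δ_1) = 2
Natural end conditions: M_0 = M_3 = 0.
Solving the tridiagonal system: M_0 = 0, M_1 = 602/55, M_2 = -212/55, M_3 = 0.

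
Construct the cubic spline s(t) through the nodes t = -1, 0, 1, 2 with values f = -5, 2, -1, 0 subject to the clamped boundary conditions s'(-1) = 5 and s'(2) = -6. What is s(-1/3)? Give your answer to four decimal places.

Let σ_i = s''(x_i). Step sizes h_i = 1, 1, 1; slopes of the chords Δ_i = (y_(i+1) - y_i)/h_i = 7, -3, 1.
  1·σ_0 + 4·σ_1 + 1·σ_2 = 6(Δ_1 - Δ_0) = -60
  1·σ_1 + 4·σ_2 + 1·σ_3 = 6(Δ_2 - Δ_1) = 24
Clamped end conditions give two more equations: 2h_0·σ_0 + h_0·σ_1 = 6(Δ_0 - s'(-1)) = 12 and h_2·σ_2 + 2h_2·σ_3 = 6(s'(2) - Δ_2) = -42.
Forward elimination and back-substitution give σ_0 = 274/15, σ_1 = -368/15, σ_2 = 298/15, σ_3 = -464/15.
On [-1, 0], s(t) = -5 + 5·(t + 1) + 137/15·(t + 1)² - 107/15·(t + 1)³.
With (t + 1) = 2/3: s(-1/3) = 113/405.

0.2790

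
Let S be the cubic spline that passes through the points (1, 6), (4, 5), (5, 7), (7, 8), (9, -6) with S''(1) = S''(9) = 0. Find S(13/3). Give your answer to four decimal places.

With M_i denoting the second derivative at x_i, h_i = 3, 1, 2, 2, and Δ_i = (y_(i+1) − y_i)/h_i = -1/3, 2, 1/2, -7:
  3·M_0 + 8·M_1 + 1·M_2 = 6(Δ_1 - Δ_0) = 14
  1·M_1 + 6·M_2 + 2·M_3 = 6(Δ_2 - Δ_1) = -9
  2·M_2 + 8·M_3 + 2·M_4 = 6(Δ_3 - Δ_2) = -45
Natural end conditions: M_0 = M_4 = 0.
Forward elimination and back-substitution give M_0 = 0, M_1 = 299/172, M_2 = 4/43, M_3 = -1943/344, M_4 = 0.
On [4, 5], S(x) = 5 + 725/516·(x - 4) + 299/344·(x - 4)² - 283/1032·(x - 4)³.
With (x - 4) = 1/3: S(13/3) = 77389/13932.

5.5548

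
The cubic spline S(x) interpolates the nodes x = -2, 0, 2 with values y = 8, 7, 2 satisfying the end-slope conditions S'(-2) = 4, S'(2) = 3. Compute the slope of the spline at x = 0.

-4

With σ_i denoting the second derivative at x_i, h_i = 2, 2, and Δ_i = (y_(i+1) − y_i)/h_i = -1/2, -5/2:
  2·σ_0 + 8·σ_1 + 2·σ_2 = 6(Δ_1 - Δ_0) = -12
Clamped end conditions give two more equations: 2h_0·σ_0 + h_0·σ_1 = 6(Δ_0 - S'(-2)) = -27 and h_1·σ_1 + 2h_1·σ_2 = 6(S'(2) - Δ_1) = 33.
Hence σ_0 = -11/2, σ_1 = -5/2, σ_2 = 19/2.
On [0, 2], S'(x) = b_1 + 2c_1·x + 3d_1·x² with b_1 = Δ_1 - h_1(2σ_1 + σ_2)/6 = -4, c_1 = σ_1/2 = -5/4, d_1 = (σ_2 - σ_1)/(6h_1) = 1. So S'(0) = -4.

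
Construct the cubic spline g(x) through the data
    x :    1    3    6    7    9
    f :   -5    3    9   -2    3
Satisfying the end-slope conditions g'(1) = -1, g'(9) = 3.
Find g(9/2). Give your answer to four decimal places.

Let M_i = g''(x_i). Step sizes h_i = 2, 3, 1, 2; slopes of the chords Δ_i = (y_(i+1) - y_i)/h_i = 4, 2, -11, 5/2.
  2·M_0 + 10·M_1 + 3·M_2 = 6(Δ_1 - Δ_0) = -12
  3·M_1 + 8·M_2 + 1·M_3 = 6(Δ_2 - Δ_1) = -78
  1·M_2 + 6·M_3 + 2·M_4 = 6(Δ_3 - Δ_2) = 81
Clamped end conditions give two more equations: 2h_0·M_0 + h_0·M_1 = 6(Δ_0 - g'(1)) = 30 and h_3·M_3 + 2h_3·M_4 = 6(g'(9) - Δ_3) = 3.
Solving the tridiagonal system: M_0 = 941/136, M_1 = 79/68, M_2 = -849/68, M_3 = 1251/68, M_4 = -1149/136.
On [3, 6], g(x) = 3 + 963/136·(x - 3) + 79/136·(x - 3)² - 116/153·(x - 3)³.
With (x - 3) = 3/2: g(9/2) = 6729/544.

12.3695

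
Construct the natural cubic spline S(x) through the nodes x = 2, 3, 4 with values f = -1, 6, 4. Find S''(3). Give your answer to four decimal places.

-13.5000

Let σ_i = S''(x_i). Step sizes h_i = 1, 1; slopes of the chords Δ_i = (y_(i+1) - y_i)/h_i = 7, -2.
  1·σ_0 + 4·σ_1 + 1·σ_2 = 6(Δ_1 - Δ_0) = -54
Natural end conditions: σ_0 = σ_2 = 0.
Forward elimination and back-substitution give σ_0 = 0, σ_1 = -27/2, σ_2 = 0.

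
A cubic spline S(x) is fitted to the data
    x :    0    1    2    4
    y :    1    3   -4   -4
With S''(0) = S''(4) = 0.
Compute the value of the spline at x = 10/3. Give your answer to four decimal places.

With m_i denoting the second derivative at x_i, h_i = 1, 1, 2, and Δ_i = (y_(i+1) − y_i)/h_i = 2, -7, 0:
  1·m_0 + 4·m_1 + 1·m_2 = 6(Δ_1 - Δ_0) = -54
  1·m_1 + 6·m_2 + 2·m_3 = 6(Δ_2 - Δ_1) = 42
Natural end conditions: m_0 = m_3 = 0.
Forward elimination and back-substitution give m_0 = 0, m_1 = -366/23, m_2 = 222/23, m_3 = 0.
On [2, 4], S(x) = -4 - 148/23·(x - 2) + 111/23·(x - 2)² - 37/46·(x - 2)³.
With (x - 2) = 4/3: S(10/3) = -3668/621.

-5.9066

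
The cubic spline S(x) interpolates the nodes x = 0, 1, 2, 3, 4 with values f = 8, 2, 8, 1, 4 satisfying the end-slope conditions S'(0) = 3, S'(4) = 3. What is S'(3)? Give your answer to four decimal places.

Let M_i = S''(x_i). Step sizes h_i = 1, 1, 1, 1; slopes of the chords Δ_i = (y_(i+1) - y_i)/h_i = -6, 6, -7, 3.
  1·M_0 + 4·M_1 + 1·M_2 = 6(Δ_1 - Δ_0) = 72
  1·M_1 + 4·M_2 + 1·M_3 = 6(Δ_2 - Δ_1) = -78
  1·M_2 + 4·M_3 + 1·M_4 = 6(Δ_3 - Δ_2) = 60
Clamped end conditions give two more equations: 2h_0·M_0 + h_0·M_1 = 6(Δ_0 - S'(0)) = -54 and h_3·M_3 + 2h_3·M_4 = 6(S'(4) - Δ_3) = 0.
Hence M_0 = -324/7, M_1 = 270/7, M_2 = -36, M_3 = 192/7, M_4 = -96/7.
On [3, 4], S'(x) = b_3 + 2c_3·(x - 3) + 3d_3·(x - 3)² with b_3 = Δ_3 - h_3(2M_3 + M_4)/6 = -27/7, c_3 = M_3/2 = 96/7, d_3 = (M_4 - M_3)/(6h_3) = -48/7. So S'(3) = -27/7.

-3.8571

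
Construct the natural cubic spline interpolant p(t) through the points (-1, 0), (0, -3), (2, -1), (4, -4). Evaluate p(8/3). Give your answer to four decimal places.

-1.2256

Let m_i = p''(x_i). Step sizes h_i = 1, 2, 2; slopes of the chords Δ_i = (y_(i+1) - y_i)/h_i = -3, 1, -3/2.
  1·m_0 + 6·m_1 + 2·m_2 = 6(Δ_1 - Δ_0) = 24
  2·m_1 + 8·m_2 + 2·m_3 = 6(Δ_2 - Δ_1) = -15
Natural end conditions: m_0 = m_3 = 0.
Solving: m_0 = 0, m_1 = 111/22, m_2 = -69/22, m_3 = 0.
On [2, 4], p(t) = -1 + 13/22·(t - 2) - 69/44·(t - 2)² + 23/88·(t - 2)³.
With (t - 2) = 2/3: p(8/3) = -364/297.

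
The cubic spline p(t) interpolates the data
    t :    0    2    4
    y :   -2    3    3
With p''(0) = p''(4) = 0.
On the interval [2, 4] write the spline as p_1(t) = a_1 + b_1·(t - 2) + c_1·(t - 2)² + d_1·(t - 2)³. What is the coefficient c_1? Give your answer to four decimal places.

Write σ_i for p''(x_i). With h_i = 2, 2 and divided differences Δ_i = 5/2, 0, the continuity of p' gives the tridiagonal system
  2·σ_0 + 8·σ_1 + 2·σ_2 = 6(Δ_1 - Δ_0) = -15
Natural end conditions: σ_0 = σ_2 = 0.
Solving the tridiagonal system: σ_0 = 0, σ_1 = -15/8, σ_2 = 0.
On [2, 4], with p_1(t) = a_1 + b_1·(t - 2) + c_1·(t - 2)² + d_1·(t - 2)³: c_1 = σ_1/2 = -15/16, d_1 = (σ_2 - σ_1)/(6h_1) = 5/32, b_1 = Δ_1 - h_1(2σ_1 + σ_2)/6 = 5/4.

-0.9375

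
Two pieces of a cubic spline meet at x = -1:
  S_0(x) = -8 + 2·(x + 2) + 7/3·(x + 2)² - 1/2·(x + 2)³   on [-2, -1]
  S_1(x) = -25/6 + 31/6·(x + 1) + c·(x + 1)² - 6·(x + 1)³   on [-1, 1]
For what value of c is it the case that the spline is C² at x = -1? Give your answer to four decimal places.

0.8333

S_0''(x) = 14/3 - 3·(x + 2), so S_0''(-1) = 5/3. On the right, S_1''(-1) = 2c, so c = 5/6.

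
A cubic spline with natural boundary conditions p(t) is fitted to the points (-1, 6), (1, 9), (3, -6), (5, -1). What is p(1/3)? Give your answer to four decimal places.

Let M_i = p''(x_i). Step sizes h_i = 2, 2, 2; slopes of the chords Δ_i = (y_(i+1) - y_i)/h_i = 3/2, -15/2, 5/2.
  2·M_0 + 8·M_1 + 2·M_2 = 6(Δ_1 - Δ_0) = -54
  2·M_1 + 8·M_2 + 2·M_3 = 6(Δ_2 - Δ_1) = 60
Natural end conditions: M_0 = M_3 = 0.
Forward elimination and back-substitution give M_0 = 0, M_1 = -46/5, M_2 = 49/5, M_3 = 0.
On [-1, 1], p(t) = 6 + 137/30·(t + 1) + 0·(t + 1)² - 23/30·(t + 1)³.
With (t + 1) = 4/3: p(1/3) = 832/81.

10.2716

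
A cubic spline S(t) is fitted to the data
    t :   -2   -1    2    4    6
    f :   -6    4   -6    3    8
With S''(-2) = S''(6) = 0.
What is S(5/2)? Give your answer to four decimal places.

With σ_i denoting the second derivative at x_i, h_i = 1, 3, 2, 2, and Δ_i = (y_(i+1) − y_i)/h_i = 10, -10/3, 9/2, 5/2:
  1·σ_0 + 8·σ_1 + 3·σ_2 = 6(Δ_1 - Δ_0) = -80
  3·σ_1 + 10·σ_2 + 2·σ_3 = 6(Δ_2 - Δ_1) = 47
  2·σ_2 + 8·σ_3 + 2·σ_4 = 6(Δ_3 - Δ_2) = -12
Natural end conditions: σ_0 = σ_4 = 0.
Forward elimination and back-substitution give σ_0 = 0, σ_1 = -910/67, σ_2 = 640/67, σ_3 = -521/134, σ_4 = 0.
On [2, 4], S(t) = -6 - 115/201·(t - 2) + 320/67·(t - 2)² - 1801/1608·(t - 2)³.
With (t - 2) = 1/2: S(5/2) = -22435/4288.

-5.2320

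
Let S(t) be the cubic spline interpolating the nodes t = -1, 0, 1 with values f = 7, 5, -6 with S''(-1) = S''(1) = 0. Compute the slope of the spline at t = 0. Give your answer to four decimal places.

-6.5000

Let M_i = S''(x_i). Step sizes h_i = 1, 1; slopes of the chords Δ_i = (y_(i+1) - y_i)/h_i = -2, -11.
  1·M_0 + 4·M_1 + 1·M_2 = 6(Δ_1 - Δ_0) = -54
Natural end conditions: M_0 = M_2 = 0.
Solving the tridiagonal system: M_0 = 0, M_1 = -27/2, M_2 = 0.
On [0, 1], S'(t) = b_1 + 2c_1·t + 3d_1·t² with b_1 = Δ_1 - h_1(2M_1 + M_2)/6 = -13/2, c_1 = M_1/2 = -27/4, d_1 = (M_2 - M_1)/(6h_1) = 9/4. So S'(0) = -13/2.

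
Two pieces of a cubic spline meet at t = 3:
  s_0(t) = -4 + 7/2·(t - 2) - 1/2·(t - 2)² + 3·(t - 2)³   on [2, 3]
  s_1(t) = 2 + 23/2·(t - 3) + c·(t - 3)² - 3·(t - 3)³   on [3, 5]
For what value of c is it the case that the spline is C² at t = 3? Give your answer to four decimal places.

s_0''(t) = -1 + 18·(t - 2), so s_0''(3) = 17. On the right, s_1''(3) = 2c, so c = 17/2.

8.5000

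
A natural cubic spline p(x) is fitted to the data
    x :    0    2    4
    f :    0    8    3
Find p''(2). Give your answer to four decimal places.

Write M_i for p''(x_i). With h_i = 2, 2 and divided differences Δ_i = 4, -5/2, the continuity of p' gives the tridiagonal system
  2·M_0 + 8·M_1 + 2·M_2 = 6(Δ_1 - Δ_0) = -39
Natural end conditions: M_0 = M_2 = 0.
Solving the tridiagonal system: M_0 = 0, M_1 = -39/8, M_2 = 0.

-4.8750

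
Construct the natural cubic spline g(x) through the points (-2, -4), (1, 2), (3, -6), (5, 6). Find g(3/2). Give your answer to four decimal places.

-0.2072

Write M_i for g''(x_i). With h_i = 3, 2, 2 and divided differences Δ_i = 2, -4, 6, the continuity of g' gives the tridiagonal system
  3·M_0 + 10·M_1 + 2·M_2 = 6(Δ_1 - Δ_0) = -36
  2·M_1 + 8·M_2 + 2·M_3 = 6(Δ_2 - Δ_1) = 60
Natural end conditions: M_0 = M_3 = 0.
Solving the tridiagonal system: M_0 = 0, M_1 = -102/19, M_2 = 168/19, M_3 = 0.
On [1, 3], g(x) = 2 - 64/19·(x - 1) - 51/19·(x - 1)² + 45/38·(x - 1)³.
With (x - 1) = 1/2: g(3/2) = -63/304.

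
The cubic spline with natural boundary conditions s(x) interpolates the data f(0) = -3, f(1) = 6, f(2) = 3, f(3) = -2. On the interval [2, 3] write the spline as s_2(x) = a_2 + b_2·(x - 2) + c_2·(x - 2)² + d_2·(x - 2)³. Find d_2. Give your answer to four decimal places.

-0.2667

Put m_i = s'' at the i-th knot. Here h = (1, 1, 1) and Δ = (9, -3, -5), so the interior equations h_(i-1)·m_(i-1) + 2(h_(i-1)+h_i)·m_i + h_i·m_(i+1) = 6(Δ_i − Δ_(i-1)) read
  1·m_0 + 4·m_1 + 1·m_2 = 6(Δ_1 - Δ_0) = -72
  1·m_1 + 4·m_2 + 1·m_3 = 6(Δ_2 - Δ_1) = -12
Natural end conditions: m_0 = m_3 = 0.
Solving: m_0 = 0, m_1 = -92/5, m_2 = 8/5, m_3 = 0.
On [2, 3], with s_2(x) = a_2 + b_2·(x - 2) + c_2·(x - 2)² + d_2·(x - 2)³: c_2 = m_2/2 = 4/5, d_2 = (m_3 - m_2)/(6h_2) = -4/15, b_2 = Δ_2 - h_2(2m_2 + m_3)/6 = -83/15.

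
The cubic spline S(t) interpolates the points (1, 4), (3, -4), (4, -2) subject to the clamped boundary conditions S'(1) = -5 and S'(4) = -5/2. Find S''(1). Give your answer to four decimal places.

-3.6667

Put M_i = S'' at the i-th knot. Here h = (2, 1) and Δ = (-4, 2), so the interior equations h_(i-1)·M_(i-1) + 2(h_(i-1)+h_i)·M_i + h_i·M_(i+1) = 6(Δ_i − Δ_(i-1)) read
  2·M_0 + 6·M_1 + 1·M_2 = 6(Δ_1 - Δ_0) = 36
Clamped end conditions give two more equations: 2h_0·M_0 + h_0·M_1 = 6(Δ_0 - S'(1)) = 6 and h_1·M_1 + 2h_1·M_2 = 6(S'(4) - Δ_1) = -27.
Solving the tridiagonal system: M_0 = -11/3, M_1 = 31/3, M_2 = -56/3.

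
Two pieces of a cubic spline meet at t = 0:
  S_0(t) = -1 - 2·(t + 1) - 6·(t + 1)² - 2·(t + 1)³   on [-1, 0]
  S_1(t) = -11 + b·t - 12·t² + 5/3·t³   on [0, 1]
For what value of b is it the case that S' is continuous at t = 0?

-20

S_0'(t) = -2 - 12·(t + 1) - 6·(t + 1)², so S_0'(0) = -20. On the right, S_1'(0) = b, so b = -20.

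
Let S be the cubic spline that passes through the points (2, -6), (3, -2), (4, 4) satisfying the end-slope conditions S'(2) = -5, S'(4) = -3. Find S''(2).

Put M_i = S'' at the i-th knot. Here h = (1, 1) and Δ = (4, 6), so the interior equations h_(i-1)·M_(i-1) + 2(h_(i-1)+h_i)·M_i + h_i·M_(i+1) = 6(Δ_i − Δ_(i-1)) read
  1·M_0 + 4·M_1 + 1·M_2 = 6(Δ_1 - Δ_0) = 12
Clamped end conditions give two more equations: 2h_0·M_0 + h_0·M_1 = 6(Δ_0 - S'(2)) = 54 and h_1·M_1 + 2h_1·M_2 = 6(S'(4) - Δ_1) = -54.
Forward elimination and back-substitution give M_0 = 25, M_1 = 4, M_2 = -29.

25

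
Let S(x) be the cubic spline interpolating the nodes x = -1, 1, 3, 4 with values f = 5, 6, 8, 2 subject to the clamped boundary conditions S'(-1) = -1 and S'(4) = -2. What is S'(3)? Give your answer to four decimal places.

With M_i denoting the second derivative at x_i, h_i = 2, 2, 1, and Δ_i = (y_(i+1) − y_i)/h_i = 1/2, 1, -6:
  2·M_0 + 8·M_1 + 2·M_2 = 6(Δ_1 - Δ_0) = 3
  2·M_1 + 6·M_2 + 1·M_3 = 6(Δ_2 - Δ_1) = -42
Clamped end conditions give two more equations: 2h_0·M_0 + h_0·M_1 = 6(Δ_0 - S'(-1)) = 9 and h_2·M_2 + 2h_2·M_3 = 6(S'(4) - Δ_2) = 24.
Solving the tridiagonal system: M_0 = 37/46, M_1 = 133/46, M_2 = -250/23, M_3 = 401/23.
On [3, 4], S'(x) = b_2 + 2c_2·(x - 3) + 3d_2·(x - 3)² with b_2 = Δ_2 - h_2(2M_2 + M_3)/6 = -243/46, c_2 = M_2/2 = -125/23, d_2 = (M_3 - M_2)/(6h_2) = 217/46. So S'(3) = -243/46.

-5.2826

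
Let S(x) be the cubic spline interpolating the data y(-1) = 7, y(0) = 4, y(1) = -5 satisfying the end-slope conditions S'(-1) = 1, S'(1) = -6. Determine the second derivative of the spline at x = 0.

-11

Write m_i for S''(x_i). With h_i = 1, 1 and divided differences Δ_i = -3, -9, the continuity of S' gives the tridiagonal system
  1·m_0 + 4·m_1 + 1·m_2 = 6(Δ_1 - Δ_0) = -36
Clamped end conditions give two more equations: 2h_0·m_0 + h_0·m_1 = 6(Δ_0 - S'(-1)) = -24 and h_1·m_1 + 2h_1·m_2 = 6(S'(1) - Δ_1) = 18.
Forward elimination and back-substitution give m_0 = -13/2, m_1 = -11, m_2 = 29/2.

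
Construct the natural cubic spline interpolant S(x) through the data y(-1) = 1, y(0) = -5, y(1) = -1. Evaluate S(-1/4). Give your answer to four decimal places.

With M_i denoting the second derivative at x_i, h_i = 1, 1, and Δ_i = (y_(i+1) − y_i)/h_i = -6, 4:
  1·M_0 + 4·M_1 + 1·M_2 = 6(Δ_1 - Δ_0) = 60
Natural end conditions: M_0 = M_2 = 0.
Solving: M_0 = 0, M_1 = 15, M_2 = 0.
On [-1, 0], S(x) = 1 - 17/2·(x + 1) + 0·(x + 1)² + 5/2·(x + 1)³.
With (x + 1) = 3/4: S(-1/4) = -553/128.

-4.3203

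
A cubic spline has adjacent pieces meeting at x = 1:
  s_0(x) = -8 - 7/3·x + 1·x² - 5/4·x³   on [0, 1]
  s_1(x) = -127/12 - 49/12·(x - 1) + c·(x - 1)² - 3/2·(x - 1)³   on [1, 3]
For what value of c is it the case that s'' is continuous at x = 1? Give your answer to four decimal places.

-2.7500

s_0''(x) = 2 - 15/2·x, so s_0''(1) = -11/2. On the right, s_1''(1) = 2c, so c = -11/4.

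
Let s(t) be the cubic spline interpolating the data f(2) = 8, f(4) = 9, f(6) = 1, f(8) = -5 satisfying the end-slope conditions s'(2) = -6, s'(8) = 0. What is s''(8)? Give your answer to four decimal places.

3.7000

Put σ_i = s'' at the i-th knot. Here h = (2, 2, 2) and Δ = (1/2, -4, -3), so the interior equations h_(i-1)·σ_(i-1) + 2(h_(i-1)+h_i)·σ_i + h_i·σ_(i+1) = 6(Δ_i − Δ_(i-1)) read
  2·σ_0 + 8·σ_1 + 2·σ_2 = 6(Δ_1 - Δ_0) = -27
  2·σ_1 + 8·σ_2 + 2·σ_3 = 6(Δ_2 - Δ_1) = 6
Clamped end conditions give two more equations: 2h_0·σ_0 + h_0·σ_1 = 6(Δ_0 - s'(2)) = 39 and h_2·σ_2 + 2h_2·σ_3 = 6(s'(8) - Δ_2) = 18.
Solving the tridiagonal system: σ_0 = 133/10, σ_1 = -71/10, σ_2 = 8/5, σ_3 = 37/10.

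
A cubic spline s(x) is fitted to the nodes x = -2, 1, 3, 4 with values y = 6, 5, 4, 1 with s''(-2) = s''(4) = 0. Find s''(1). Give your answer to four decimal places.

Put σ_i = s'' at the i-th knot. Here h = (3, 2, 1) and Δ = (-1/3, -1/2, -3), so the interior equations h_(i-1)·σ_(i-1) + 2(h_(i-1)+h_i)·σ_i + h_i·σ_(i+1) = 6(Δ_i − Δ_(i-1)) read
  3·σ_0 + 10·σ_1 + 2·σ_2 = 6(Δ_1 - Δ_0) = -1
  2·σ_1 + 6·σ_2 + 1·σ_3 = 6(Δ_2 - Δ_1) = -15
Natural end conditions: σ_0 = σ_3 = 0.
Solving the tridiagonal system: σ_0 = 0, σ_1 = 3/7, σ_2 = -37/14, σ_3 = 0.

0.4286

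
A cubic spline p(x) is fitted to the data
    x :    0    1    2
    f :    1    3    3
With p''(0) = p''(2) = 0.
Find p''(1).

With σ_i denoting the second derivative at x_i, h_i = 1, 1, and Δ_i = (y_(i+1) − y_i)/h_i = 2, 0:
  1·σ_0 + 4·σ_1 + 1·σ_2 = 6(Δ_1 - Δ_0) = -12
Natural end conditions: σ_0 = σ_2 = 0.
Solving the tridiagonal system: σ_0 = 0, σ_1 = -3, σ_2 = 0.

-3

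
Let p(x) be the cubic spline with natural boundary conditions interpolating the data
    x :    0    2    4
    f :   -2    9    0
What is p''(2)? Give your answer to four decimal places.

Put M_i = p'' at the i-th knot. Here h = (2, 2) and Δ = (11/2, -9/2), so the interior equations h_(i-1)·M_(i-1) + 2(h_(i-1)+h_i)·M_i + h_i·M_(i+1) = 6(Δ_i − Δ_(i-1)) read
  2·M_0 + 8·M_1 + 2·M_2 = 6(Δ_1 - Δ_0) = -60
Natural end conditions: M_0 = M_2 = 0.
Solving the tridiagonal system: M_0 = 0, M_1 = -15/2, M_2 = 0.

-7.5000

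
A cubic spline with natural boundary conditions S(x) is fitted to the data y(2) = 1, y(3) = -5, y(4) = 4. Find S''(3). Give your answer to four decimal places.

Let M_i = S''(x_i). Step sizes h_i = 1, 1; slopes of the chords Δ_i = (y_(i+1) - y_i)/h_i = -6, 9.
  1·M_0 + 4·M_1 + 1·M_2 = 6(Δ_1 - Δ_0) = 90
Natural end conditions: M_0 = M_2 = 0.
Solving the tridiagonal system: M_0 = 0, M_1 = 45/2, M_2 = 0.

22.5000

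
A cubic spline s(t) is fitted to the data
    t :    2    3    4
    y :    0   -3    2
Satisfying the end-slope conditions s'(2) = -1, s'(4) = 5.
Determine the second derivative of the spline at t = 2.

-15

Let σ_i = s''(x_i). Step sizes h_i = 1, 1; slopes of the chords Δ_i = (y_(i+1) - y_i)/h_i = -3, 5.
  1·σ_0 + 4·σ_1 + 1·σ_2 = 6(Δ_1 - Δ_0) = 48
Clamped end conditions give two more equations: 2h_0·σ_0 + h_0·σ_1 = 6(Δ_0 - s'(2)) = -12 and h_1·σ_1 + 2h_1·σ_2 = 6(s'(4) - Δ_1) = 0.
Solving: σ_0 = -15, σ_1 = 18, σ_2 = -9.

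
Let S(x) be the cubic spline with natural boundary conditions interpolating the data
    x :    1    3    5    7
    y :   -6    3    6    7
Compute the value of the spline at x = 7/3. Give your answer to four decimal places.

0.5432

With M_i denoting the second derivative at x_i, h_i = 2, 2, 2, and Δ_i = (y_(i+1) − y_i)/h_i = 9/2, 3/2, 1/2:
  2·M_0 + 8·M_1 + 2·M_2 = 6(Δ_1 - Δ_0) = -18
  2·M_1 + 8·M_2 + 2·M_3 = 6(Δ_2 - Δ_1) = -6
Natural end conditions: M_0 = M_3 = 0.
Solving: M_0 = 0, M_1 = -11/5, M_2 = -1/5, M_3 = 0.
On [1, 3], S(x) = -6 + 157/30·(x - 1) + 0·(x - 1)² - 11/60·(x - 1)³.
With (x - 1) = 4/3: S(7/3) = 44/81.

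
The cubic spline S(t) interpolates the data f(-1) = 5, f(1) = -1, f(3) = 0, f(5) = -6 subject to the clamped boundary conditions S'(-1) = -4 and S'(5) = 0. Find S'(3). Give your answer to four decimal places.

-1.7667

With σ_i denoting the second derivative at x_i, h_i = 2, 2, 2, and Δ_i = (y_(i+1) − y_i)/h_i = -3, 1/2, -3:
  2·σ_0 + 8·σ_1 + 2·σ_2 = 6(Δ_1 - Δ_0) = 21
  2·σ_1 + 8·σ_2 + 2·σ_3 = 6(Δ_2 - Δ_1) = -21
Clamped end conditions give two more equations: 2h_0·σ_0 + h_0·σ_1 = 6(Δ_0 - S'(-1)) = 6 and h_2·σ_2 + 2h_2·σ_3 = 6(S'(5) - Δ_2) = 18.
Forward elimination and back-substitution give σ_0 = -17/30, σ_1 = 62/15, σ_2 = -82/15, σ_3 = 217/30.
On [3, 5], S'(t) = b_2 + 2c_2·(t - 3) + 3d_2·(t - 3)² with b_2 = Δ_2 - h_2(2σ_2 + σ_3)/6 = -53/30, c_2 = σ_2/2 = -41/15, d_2 = (σ_3 - σ_2)/(6h_2) = 127/120. So S'(3) = -53/30.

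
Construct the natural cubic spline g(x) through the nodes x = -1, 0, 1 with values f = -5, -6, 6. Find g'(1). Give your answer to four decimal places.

Write σ_i for g''(x_i). With h_i = 1, 1 and divided differences Δ_i = -1, 12, the continuity of g' gives the tridiagonal system
  1·σ_0 + 4·σ_1 + 1·σ_2 = 6(Δ_1 - Δ_0) = 78
Natural end conditions: σ_0 = σ_2 = 0.
Forward elimination and back-substitution give σ_0 = 0, σ_1 = 39/2, σ_2 = 0.
On [0, 1], g'(x) = b_1 + 2c_1·x + 3d_1·x² with b_1 = Δ_1 - h_1(2σ_1 + σ_2)/6 = 11/2, c_1 = σ_1/2 = 39/4, d_1 = (σ_2 - σ_1)/(6h_1) = -13/4. So g'(1) = 61/4.

15.2500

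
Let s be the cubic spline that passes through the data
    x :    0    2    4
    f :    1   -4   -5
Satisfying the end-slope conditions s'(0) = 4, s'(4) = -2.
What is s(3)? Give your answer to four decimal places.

Write m_i for s''(x_i). With h_i = 2, 2 and divided differences Δ_i = -5/2, -1/2, the continuity of s' gives the tridiagonal system
  2·m_0 + 8·m_1 + 2·m_2 = 6(Δ_1 - Δ_0) = 12
Clamped end conditions give two more equations: 2h_0·m_0 + h_0·m_1 = 6(Δ_0 - s'(0)) = -39 and h_1·m_1 + 2h_1·m_2 = 6(s'(4) - Δ_1) = -9.
Solving: m_0 = -51/4, m_1 = 6, m_2 = -21/4.
On [2, 4], s(x) = -4 - 11/4·(x - 2) + 3·(x - 2)² - 15/16·(x - 2)³.
With (x - 2) = 1: s(3) = -75/16.

-4.6875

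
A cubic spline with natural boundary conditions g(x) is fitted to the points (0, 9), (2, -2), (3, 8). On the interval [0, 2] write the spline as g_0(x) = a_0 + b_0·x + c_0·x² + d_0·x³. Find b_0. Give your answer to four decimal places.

With m_i denoting the second derivative at x_i, h_i = 2, 1, and Δ_i = (y_(i+1) − y_i)/h_i = -11/2, 10:
  2·m_0 + 6·m_1 + 1·m_2 = 6(Δ_1 - Δ_0) = 93
Natural end conditions: m_0 = m_2 = 0.
Solving the tridiagonal system: m_0 = 0, m_1 = 31/2, m_2 = 0.
On [0, 2], with g_0(x) = a_0 + b_0·x + c_0·x² + d_0·x³: c_0 = m_0/2 = 0, d_0 = (m_1 - m_0)/(6h_0) = 31/24, b_0 = Δ_0 - h_0(2m_0 + m_1)/6 = -32/3.

-10.6667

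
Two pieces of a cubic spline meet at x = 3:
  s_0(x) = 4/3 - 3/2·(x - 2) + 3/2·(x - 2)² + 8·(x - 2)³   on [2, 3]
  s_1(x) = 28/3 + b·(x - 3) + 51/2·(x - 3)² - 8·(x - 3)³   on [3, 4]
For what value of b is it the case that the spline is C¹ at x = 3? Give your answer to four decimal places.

s_0'(x) = -3/2 + 3·(x - 2) + 24·(x - 2)², so s_0'(3) = 51/2. On the right, s_1'(3) = b, so b = 51/2.

25.5000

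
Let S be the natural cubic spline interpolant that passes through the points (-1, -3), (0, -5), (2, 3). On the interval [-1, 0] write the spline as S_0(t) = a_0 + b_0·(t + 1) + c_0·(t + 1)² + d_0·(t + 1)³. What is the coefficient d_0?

Let m_i = S''(x_i). Step sizes h_i = 1, 2; slopes of the chords Δ_i = (y_(i+1) - y_i)/h_i = -2, 4.
  1·m_0 + 6·m_1 + 2·m_2 = 6(Δ_1 - Δ_0) = 36
Natural end conditions: m_0 = m_2 = 0.
Solving the tridiagonal system: m_0 = 0, m_1 = 6, m_2 = 0.
On [-1, 0], with S_0(t) = a_0 + b_0·(t + 1) + c_0·(t + 1)² + d_0·(t + 1)³: c_0 = m_0/2 = 0, d_0 = (m_1 - m_0)/(6h_0) = 1, b_0 = Δ_0 - h_0(2m_0 + m_1)/6 = -3.

1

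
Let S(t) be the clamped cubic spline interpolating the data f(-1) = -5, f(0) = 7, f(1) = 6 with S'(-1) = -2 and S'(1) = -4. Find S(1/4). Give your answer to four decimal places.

Put M_i = S'' at the i-th knot. Here h = (1, 1) and Δ = (12, -1), so the interior equations h_(i-1)·M_(i-1) + 2(h_(i-1)+h_i)·M_i + h_i·M_(i+1) = 6(Δ_i − Δ_(i-1)) read
  1·M_0 + 4·M_1 + 1·M_2 = 6(Δ_1 - Δ_0) = -78
Clamped end conditions give two more equations: 2h_0·M_0 + h_0·M_1 = 6(Δ_0 - S'(-1)) = 84 and h_1·M_1 + 2h_1·M_2 = 6(S'(1) - Δ_1) = -18.
Hence M_0 = 121/2, M_1 = -37, M_2 = 19/2.
On [0, 1], S(t) = 7 + 39/4·t - 37/2·t² + 31/4·t³.
With t = 1/4: S(1/4) = 2151/256.

8.4023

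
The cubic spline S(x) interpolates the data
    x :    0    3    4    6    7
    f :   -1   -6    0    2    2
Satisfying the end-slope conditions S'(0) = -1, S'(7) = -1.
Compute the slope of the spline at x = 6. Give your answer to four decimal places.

Let M_i = S''(x_i). Step sizes h_i = 3, 1, 2, 1; slopes of the chords Δ_i = (y_(i+1) - y_i)/h_i = -5/3, 6, 1, 0.
  3·M_0 + 8·M_1 + 1·M_2 = 6(Δ_1 - Δ_0) = 46
  1·M_1 + 6·M_2 + 2·M_3 = 6(Δ_2 - Δ_1) = -30
  2·M_2 + 6·M_3 + 1·M_4 = 6(Δ_3 - Δ_2) = -6
Clamped end conditions give two more equations: 2h_0·M_0 + h_0·M_1 = 6(Δ_0 - S'(0)) = -4 and h_3·M_3 + 2h_3·M_4 = 6(S'(7) - Δ_3) = -6.
Forward elimination and back-substitution give M_0 = -1795/366, M_1 = 517/61, M_2 = -865/122, M_3 = 124/61, M_4 = -245/61.
On [6, 7], S'(x) = b_3 + 2c_3·(x - 6) + 3d_3·(x - 6)² with b_3 = Δ_3 - h_3(2M_3 + M_4)/6 = -1/122, c_3 = M_3/2 = 62/61, d_3 = (M_4 - M_3)/(6h_3) = -123/122. So S'(6) = -1/122.

-0.0082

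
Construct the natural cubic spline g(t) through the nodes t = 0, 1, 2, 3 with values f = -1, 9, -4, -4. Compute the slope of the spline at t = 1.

Write M_i for g''(x_i). With h_i = 1, 1, 1 and divided differences Δ_i = 10, -13, 0, the continuity of g' gives the tridiagonal system
  1·M_0 + 4·M_1 + 1·M_2 = 6(Δ_1 - Δ_0) = -138
  1·M_1 + 4·M_2 + 1·M_3 = 6(Δ_2 - Δ_1) = 78
Natural end conditions: M_0 = M_3 = 0.
Solving the tridiagonal system: M_0 = 0, M_1 = -42, M_2 = 30, M_3 = 0.
On [1, 2], g'(t) = b_1 + 2c_1·(t - 1) + 3d_1·(t - 1)² with b_1 = Δ_1 - h_1(2M_1 + M_2)/6 = -4, c_1 = M_1/2 = -21, d_1 = (M_2 - M_1)/(6h_1) = 12. So g'(1) = -4.

-4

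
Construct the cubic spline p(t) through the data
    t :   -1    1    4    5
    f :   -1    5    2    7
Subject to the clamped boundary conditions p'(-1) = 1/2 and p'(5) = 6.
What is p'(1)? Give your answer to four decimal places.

Write M_i for p''(x_i). With h_i = 2, 3, 1 and divided differences Δ_i = 3, -1, 5, the continuity of p' gives the tridiagonal system
  2·M_0 + 10·M_1 + 3·M_2 = 6(Δ_1 - Δ_0) = -24
  3·M_1 + 8·M_2 + 1·M_3 = 6(Δ_2 - Δ_1) = 36
Clamped end conditions give two more equations: 2h_0·M_0 + h_0·M_1 = 6(Δ_0 - p'(-1)) = 15 and h_2·M_2 + 2h_2·M_3 = 6(p'(5) - Δ_2) = 6.
Hence M_0 = 86/13, M_1 = -149/26, M_2 = 87/13, M_3 = -9/26.
On [1, 4], p'(t) = b_1 + 2c_1·(t - 1) + 3d_1·(t - 1)² with b_1 = Δ_1 - h_1(2M_1 + M_2)/6 = 18/13, c_1 = M_1/2 = -149/52, d_1 = (M_2 - M_1)/(6h_1) = 323/468. So p'(1) = 18/13.

1.3846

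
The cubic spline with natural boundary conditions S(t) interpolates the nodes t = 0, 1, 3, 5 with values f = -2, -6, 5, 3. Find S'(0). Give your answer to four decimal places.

Put m_i = S'' at the i-th knot. Here h = (1, 2, 2) and Δ = (-4, 11/2, -1), so the interior equations h_(i-1)·m_(i-1) + 2(h_(i-1)+h_i)·m_i + h_i·m_(i+1) = 6(Δ_i − Δ_(i-1)) read
  1·m_0 + 6·m_1 + 2·m_2 = 6(Δ_1 - Δ_0) = 57
  2·m_1 + 8·m_2 + 2·m_3 = 6(Δ_2 - Δ_1) = -39
Natural end conditions: m_0 = m_3 = 0.
Forward elimination and back-substitution give m_0 = 0, m_1 = 267/22, m_2 = -87/11, m_3 = 0.
On [0, 1], S'(t) = b_0 + 2c_0·t + 3d_0·t² with b_0 = Δ_0 - h_0(2m_0 + m_1)/6 = -265/44, c_0 = m_0/2 = 0, d_0 = (m_1 - m_0)/(6h_0) = 89/44. So S'(0) = -265/44.

-6.0227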